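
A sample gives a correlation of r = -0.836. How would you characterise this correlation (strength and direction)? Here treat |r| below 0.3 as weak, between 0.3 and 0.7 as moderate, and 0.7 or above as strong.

r = -0.836 < 0 so the relationship is negative.
|r| = 0.836, which falls in the strong range.

strong negative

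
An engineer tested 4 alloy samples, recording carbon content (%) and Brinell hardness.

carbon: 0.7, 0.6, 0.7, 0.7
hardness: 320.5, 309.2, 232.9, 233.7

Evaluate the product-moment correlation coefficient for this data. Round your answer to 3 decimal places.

-0.495

n = 4, Σx = 2.7, Σy = 1096.3, Σx² = 1.83, Σy² = 307182.99, Σxy = 736.49
nΣxy − ΣxΣy = 2945.96 − 2960.01 = -14.05
nΣx² − (Σx)² = 7.32 − 7.29 = 0.03; nΣy² − (Σy)² = 1228731.96 − 1201873.69 = 26858.27
r = -14.05 / √(0.03 × 26858.27) = -14.05 / 28.3857 ≈ -0.495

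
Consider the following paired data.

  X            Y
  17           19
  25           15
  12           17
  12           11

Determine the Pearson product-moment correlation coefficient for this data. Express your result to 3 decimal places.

n = 4, ΣX = 66, ΣY = 62, ΣX² = 1202, ΣY² = 996, ΣXY = 1034
nΣXY − ΣXΣY = 4136 − 4092 = 44
nΣX² − (ΣX)² = 4808 − 4356 = 452; nΣY² − (ΣY)² = 3984 − 3844 = 140
r = 44 / √(452 × 140) = 44 / 251.5552 ≈ 0.175

0.175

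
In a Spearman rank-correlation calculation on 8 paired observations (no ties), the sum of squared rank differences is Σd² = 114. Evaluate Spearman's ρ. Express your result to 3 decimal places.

ρ = 1 − 6Σd² / [n(n²−1)] = 1 − 6×114 / (8×63)
  = 1 − 684/504 = 1 − 1.3571 ≈ -0.357

-0.357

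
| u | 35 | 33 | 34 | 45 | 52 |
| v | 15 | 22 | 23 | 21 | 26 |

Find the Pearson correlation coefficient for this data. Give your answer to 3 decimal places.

0.530

n = 5, Σu = 199, Σv = 107, Σu² = 8199, Σv² = 2355, Σuv = 4330
nΣuv − ΣuΣv = 21650 − 21293 = 357
nΣu² − (Σu)² = 40995 − 39601 = 1394; nΣv² − (Σv)² = 11775 − 11449 = 326
r = 357 / √(1394 × 326) = 357 / 674.1246 ≈ 0.530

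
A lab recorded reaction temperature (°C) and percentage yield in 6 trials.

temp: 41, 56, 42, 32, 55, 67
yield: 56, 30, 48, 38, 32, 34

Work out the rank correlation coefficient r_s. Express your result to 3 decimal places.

Rank temp: 2, 5, 3, 1, 4, 6
Rank yield: 6, 1, 5, 4, 2, 3
d = rank(temp) − rank(yield): -4, 4, -2, -3, 2, 3; Σd² = 58
ρ = 1 − 6Σd² / [n(n²−1)] = 1 − 6×58 / (6×35) = 1 − 348/210 ≈ -0.657

-0.657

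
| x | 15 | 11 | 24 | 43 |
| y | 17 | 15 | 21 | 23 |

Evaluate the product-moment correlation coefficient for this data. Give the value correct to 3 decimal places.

n = 4, Σx = 93, Σy = 76, Σx² = 2771, Σy² = 1484, Σxy = 1913
nΣxy − ΣxΣy = 7652 − 7068 = 584
nΣx² − (Σx)² = 11084 − 8649 = 2435; nΣy² − (Σy)² = 5936 − 5776 = 160
r = 584 / √(2435 × 160) = 584 / 624.1795 ≈ 0.936

0.936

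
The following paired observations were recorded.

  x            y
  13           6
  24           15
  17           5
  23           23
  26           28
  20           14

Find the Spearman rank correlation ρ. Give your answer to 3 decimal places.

0.886

Rank x: 1, 5, 2, 4, 6, 3
Rank y: 2, 4, 1, 5, 6, 3
d = rank(x) − rank(y): -1, 1, 1, -1, 0, 0; Σd² = 4
ρ = 1 − 6Σd² / [n(n²−1)] = 1 − 6×4 / (6×35) = 1 − 24/210 ≈ 0.886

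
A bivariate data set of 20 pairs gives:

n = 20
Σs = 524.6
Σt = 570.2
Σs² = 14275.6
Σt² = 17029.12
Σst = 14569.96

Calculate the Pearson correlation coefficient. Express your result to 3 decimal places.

r = (nΣst − ΣsΣt) / √[(nΣs² − (Σs)²)(nΣt² − (Σt)²)]
Numerator: 20×14569.96 − 524.6×570.2 = -7727.72
Denominator: √[(285512 − 275205.16)(340582.4 − 325128.04)] = √[10306.84 × 15454.36] = 12620.8405
r = -7727.72 / 12620.8405 ≈ -0.612

-0.612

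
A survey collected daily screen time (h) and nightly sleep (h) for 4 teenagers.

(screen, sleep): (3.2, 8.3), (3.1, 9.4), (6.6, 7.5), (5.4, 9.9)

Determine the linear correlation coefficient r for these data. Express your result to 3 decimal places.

-0.345

n = 4, Σx = 18.3, Σy = 35.1, Σx² = 92.57, Σy² = 311.51, Σxy = 158.66
nΣxy − ΣxΣy = 634.64 − 642.33 = -7.69
nΣx² − (Σx)² = 370.28 − 334.89 = 35.39; nΣy² − (Σy)² = 1246.04 − 1232.01 = 14.03
r = -7.69 / √(35.39 × 14.03) = -7.69 / 22.2828 ≈ -0.345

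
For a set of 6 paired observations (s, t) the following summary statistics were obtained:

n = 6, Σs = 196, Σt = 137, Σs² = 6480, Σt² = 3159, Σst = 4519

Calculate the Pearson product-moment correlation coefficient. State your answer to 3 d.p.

r = (nΣst − ΣsΣt) / √[(nΣs² − (Σs)²)(nΣt² − (Σt)²)]
Numerator: 6×4519 − 196×137 = 262
Denominator: √[(38880 − 38416)(18954 − 18769)] = √[464 × 185] = 292.9846
r = 262 / 292.9846 ≈ 0.894

0.894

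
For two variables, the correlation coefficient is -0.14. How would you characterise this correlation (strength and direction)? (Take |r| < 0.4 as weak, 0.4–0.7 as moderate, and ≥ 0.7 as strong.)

r = -0.14 < 0 so the relationship is negative.
|r| = 0.14, which falls in the weak range.

weak negative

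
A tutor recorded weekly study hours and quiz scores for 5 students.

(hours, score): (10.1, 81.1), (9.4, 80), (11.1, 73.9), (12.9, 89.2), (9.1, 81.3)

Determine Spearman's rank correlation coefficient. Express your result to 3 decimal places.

Rank hours: 3, 2, 4, 5, 1
Rank score: 3, 2, 1, 5, 4
d = rank(hours) − rank(score): 0, 0, 3, 0, -3; Σd² = 18
ρ = 1 − 6Σd² / [n(n²−1)] = 1 − 6×18 / (5×24) = 1 − 108/120 ≈ 0.100

0.100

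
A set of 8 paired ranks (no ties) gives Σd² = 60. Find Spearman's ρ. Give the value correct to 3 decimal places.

ρ = 1 − 6Σd² / [n(n²−1)] = 1 − 6×60 / (8×63)
  = 1 − 360/504 = 1 − 0.7143 ≈ 0.286

0.286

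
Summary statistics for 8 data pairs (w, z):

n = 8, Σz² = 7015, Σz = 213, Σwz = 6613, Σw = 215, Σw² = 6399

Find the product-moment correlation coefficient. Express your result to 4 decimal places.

r = (nΣwz − ΣwΣz) / √[(nΣw² − (Σw)²)(nΣz² − (Σz)²)]
Numerator: 8×6613 − 215×213 = 7109
Denominator: √[(51192 − 46225)(56120 − 45369)] = √[4967 × 10751] = 7307.5452
r = 7109 / 7307.5452 ≈ 0.9728

0.9728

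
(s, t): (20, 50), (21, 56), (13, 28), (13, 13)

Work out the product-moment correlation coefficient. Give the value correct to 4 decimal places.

0.9508

n = 4, Σs = 67, Σt = 147, Σs² = 1179, Σt² = 6589, Σst = 2709
nΣst − ΣsΣt = 10836 − 9849 = 987
nΣs² − (Σs)² = 4716 − 4489 = 227; nΣt² − (Σt)² = 26356 − 21609 = 4747
r = 987 / √(227 × 4747) = 987 / 1038.0602 ≈ 0.9508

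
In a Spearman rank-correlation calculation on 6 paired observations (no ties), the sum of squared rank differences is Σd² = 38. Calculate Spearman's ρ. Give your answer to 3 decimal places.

-0.086

ρ = 1 − 6Σd² / [n(n²−1)] = 1 − 6×38 / (6×35)
  = 1 − 228/210 = 1 − 1.0857 ≈ -0.086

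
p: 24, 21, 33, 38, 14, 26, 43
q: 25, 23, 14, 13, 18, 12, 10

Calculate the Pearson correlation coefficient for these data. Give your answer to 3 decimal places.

n = 7, Σp = 199, Σq = 115, Σp² = 6271, Σq² = 2087, Σpq = 3033
nΣpq − ΣpΣq = 21231 − 22885 = -1654
nΣp² − (Σp)² = 43897 − 39601 = 4296; nΣq² − (Σq)² = 14609 − 13225 = 1384
r = -1654 / √(4296 × 1384) = -1654 / 2438.3732 ≈ -0.678

-0.678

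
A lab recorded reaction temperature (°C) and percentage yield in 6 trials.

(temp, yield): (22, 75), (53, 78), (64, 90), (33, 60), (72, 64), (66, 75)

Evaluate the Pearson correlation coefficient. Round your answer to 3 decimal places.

n = 6, Σx = 310, Σy = 442, Σx² = 18018, Σy² = 33130, Σxy = 23082
nΣxy − ΣxΣy = 138492 − 137020 = 1472
nΣx² − (Σx)² = 108108 − 96100 = 12008; nΣy² − (Σy)² = 198780 − 195364 = 3416
r = 1472 / √(12008 × 3416) = 1472 / 6404.6333 ≈ 0.230

0.230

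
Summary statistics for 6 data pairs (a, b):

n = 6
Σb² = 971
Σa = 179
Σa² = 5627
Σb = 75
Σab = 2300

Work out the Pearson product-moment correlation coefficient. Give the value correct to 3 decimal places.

r = (nΣab − ΣaΣb) / √[(nΣa² − (Σa)²)(nΣb² − (Σb)²)]
Numerator: 6×2300 − 179×75 = 375
Denominator: √[(33762 − 32041)(5826 − 5625)] = √[1721 × 201] = 588.1505
r = 375 / 588.1505 ≈ 0.638

0.638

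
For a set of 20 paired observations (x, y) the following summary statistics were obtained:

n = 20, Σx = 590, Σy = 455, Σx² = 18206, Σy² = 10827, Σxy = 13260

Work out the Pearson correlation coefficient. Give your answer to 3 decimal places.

r = (nΣxy − ΣxΣy) / √[(nΣx² − (Σx)²)(nΣy² − (Σy)²)]
Numerator: 20×13260 − 590×455 = -3250
Denominator: √[(364120 − 348100)(216540 − 207025)] = √[16020 × 9515] = 12346.2666
r = -3250 / 12346.2666 ≈ -0.263

-0.263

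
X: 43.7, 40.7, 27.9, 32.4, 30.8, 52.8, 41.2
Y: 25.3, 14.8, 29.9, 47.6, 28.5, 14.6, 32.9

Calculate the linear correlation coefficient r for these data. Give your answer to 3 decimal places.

-0.617

n = 7, ΣX = 269.5, ΣY = 193.6, ΣX² = 10828.27, ΣY² = 6126.72, ΣXY = 7088.58
nΣXY − ΣXΣY = 49620.06 − 52175.2 = -2555.14
nΣX² − (ΣX)² = 75797.89 − 72630.25 = 3167.64; nΣY² − (ΣY)² = 42887.04 − 37480.96 = 5406.08
r = -2555.14 / √(3167.64 × 5406.08) = -2555.14 / 4138.1778 ≈ -0.617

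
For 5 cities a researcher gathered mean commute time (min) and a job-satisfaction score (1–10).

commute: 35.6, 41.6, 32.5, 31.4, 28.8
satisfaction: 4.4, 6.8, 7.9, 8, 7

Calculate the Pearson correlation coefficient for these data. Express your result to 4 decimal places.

-0.3381

n = 5, Σx = 169.9, Σy = 34.1, Σx² = 5869.57, Σy² = 241.01, Σxy = 1149.07
nΣxy − ΣxΣy = 5745.35 − 5793.59 = -48.24
nΣx² − (Σx)² = 29347.85 − 28866.01 = 481.84; nΣy² − (Σy)² = 1205.05 − 1162.81 = 42.24
r = -48.24 / √(481.84 × 42.24) = -48.24 / 142.6637 ≈ -0.3381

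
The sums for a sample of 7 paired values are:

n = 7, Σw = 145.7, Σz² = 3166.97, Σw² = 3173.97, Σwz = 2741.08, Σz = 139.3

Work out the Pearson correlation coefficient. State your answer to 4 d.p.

r = (nΣwz − ΣwΣz) / √[(nΣw² − (Σw)²)(nΣz² − (Σz)²)]
Numerator: 7×2741.08 − 145.7×139.3 = -1108.45
Denominator: √[(22217.79 − 21228.49)(22168.79 − 19404.49)] = √[989.3 × 2764.3] = 1653.6995
r = -1108.45 / 1653.6995 ≈ -0.6703

-0.6703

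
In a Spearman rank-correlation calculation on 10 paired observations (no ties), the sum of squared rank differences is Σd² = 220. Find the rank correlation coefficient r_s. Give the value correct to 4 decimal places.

-0.3333

ρ = 1 − 6Σd² / [n(n²−1)] = 1 − 6×220 / (10×99)
  = 1 − 1320/990 = 1 − 1.33333 ≈ -0.3333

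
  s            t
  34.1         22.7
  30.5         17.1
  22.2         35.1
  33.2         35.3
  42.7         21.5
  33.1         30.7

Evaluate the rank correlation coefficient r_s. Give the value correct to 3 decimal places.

-0.200

Rank s: 5, 2, 1, 4, 6, 3
Rank t: 3, 1, 5, 6, 2, 4
d = rank(s) − rank(t): 2, 1, -4, -2, 4, -1; Σd² = 42
ρ = 1 − 6Σd² / [n(n²−1)] = 1 − 6×42 / (6×35) = 1 − 252/210 ≈ -0.200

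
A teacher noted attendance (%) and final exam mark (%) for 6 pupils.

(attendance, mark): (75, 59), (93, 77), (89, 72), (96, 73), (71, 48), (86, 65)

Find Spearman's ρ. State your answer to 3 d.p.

Rank attendance: 2, 5, 4, 6, 1, 3
Rank mark: 2, 6, 4, 5, 1, 3
d = rank(attendance) − rank(mark): 0, -1, 0, 1, 0, 0; Σd² = 2
ρ = 1 − 6Σd² / [n(n²−1)] = 1 − 6×2 / (6×35) = 1 − 12/210 ≈ 0.943

0.943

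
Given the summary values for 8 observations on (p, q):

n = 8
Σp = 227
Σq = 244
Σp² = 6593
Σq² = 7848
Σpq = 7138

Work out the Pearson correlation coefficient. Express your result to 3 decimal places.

r = (nΣpq − ΣpΣq) / √[(nΣp² − (Σp)²)(nΣq² − (Σq)²)]
Numerator: 8×7138 − 227×244 = 1716
Denominator: √[(52744 − 51529)(62784 − 59536)] = √[1215 × 3248] = 1986.5347
r = 1716 / 1986.5347 ≈ 0.864

0.864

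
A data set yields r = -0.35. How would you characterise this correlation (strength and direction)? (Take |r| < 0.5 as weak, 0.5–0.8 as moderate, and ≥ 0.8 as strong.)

weak negative

r = -0.35 < 0 so the relationship is negative.
|r| = 0.35, which falls in the weak range.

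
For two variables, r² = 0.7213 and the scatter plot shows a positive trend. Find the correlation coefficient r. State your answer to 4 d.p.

|r| = √0.7213 = 0.8493
The association is positive, so r = 0.8493.

0.8493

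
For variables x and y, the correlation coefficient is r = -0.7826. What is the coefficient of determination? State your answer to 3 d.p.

0.612

r² = (-0.7826)² = 0.612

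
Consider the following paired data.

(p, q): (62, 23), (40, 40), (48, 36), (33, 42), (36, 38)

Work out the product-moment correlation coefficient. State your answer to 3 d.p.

n = 5, Σp = 219, Σq = 179, Σp² = 10133, Σq² = 6633, Σpq = 7508
nΣpq − ΣpΣq = 37540 − 39201 = -1661
nΣp² − (Σp)² = 50665 − 47961 = 2704; nΣq² − (Σq)² = 33165 − 32041 = 1124
r = -1661 / √(2704 × 1124) = -1661 / 1743.3577 ≈ -0.953

-0.953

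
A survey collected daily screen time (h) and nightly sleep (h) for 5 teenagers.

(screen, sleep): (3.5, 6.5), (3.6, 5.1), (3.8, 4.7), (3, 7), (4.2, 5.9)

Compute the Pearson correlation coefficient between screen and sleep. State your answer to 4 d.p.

n = 5, Σx = 18.1, Σy = 29.2, Σx² = 66.29, Σy² = 174.16, Σxy = 104.75
nΣxy − ΣxΣy = 523.75 − 528.52 = -4.77
nΣx² − (Σx)² = 331.45 − 327.61 = 3.84; nΣy² − (Σy)² = 870.8 − 852.64 = 18.16
r = -4.77 / √(3.84 × 18.16) = -4.77 / 8.3507 ≈ -0.5712

-0.5712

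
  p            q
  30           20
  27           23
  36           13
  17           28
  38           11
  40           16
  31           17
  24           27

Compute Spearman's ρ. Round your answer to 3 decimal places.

Rank p: 4, 3, 6, 1, 7, 8, 5, 2
Rank q: 5, 6, 2, 8, 1, 3, 4, 7
d = rank(p) − rank(q): -1, -3, 4, -7, 6, 5, 1, -5; Σd² = 162
ρ = 1 − 6Σd² / [n(n²−1)] = 1 − 6×162 / (8×63) = 1 − 972/504 ≈ -0.929

-0.929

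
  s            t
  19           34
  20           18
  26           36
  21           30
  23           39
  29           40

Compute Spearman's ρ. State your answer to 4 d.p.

0.7714

Rank s: 1, 2, 5, 3, 4, 6
Rank t: 3, 1, 4, 2, 5, 6
d = rank(s) − rank(t): -2, 1, 1, 1, -1, 0; Σd² = 8
ρ = 1 − 6Σd² / [n(n²−1)] = 1 − 6×8 / (6×35) = 1 − 48/210 ≈ 0.7714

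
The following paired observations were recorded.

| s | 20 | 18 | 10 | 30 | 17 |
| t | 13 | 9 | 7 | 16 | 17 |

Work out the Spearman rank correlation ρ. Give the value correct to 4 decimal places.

0.4000

Rank s: 4, 3, 1, 5, 2
Rank t: 3, 2, 1, 4, 5
d = rank(s) − rank(t): 1, 1, 0, 1, -3; Σd² = 12
ρ = 1 − 6Σd² / [n(n²−1)] = 1 − 6×12 / (5×24) = 1 − 72/120 ≈ 0.4000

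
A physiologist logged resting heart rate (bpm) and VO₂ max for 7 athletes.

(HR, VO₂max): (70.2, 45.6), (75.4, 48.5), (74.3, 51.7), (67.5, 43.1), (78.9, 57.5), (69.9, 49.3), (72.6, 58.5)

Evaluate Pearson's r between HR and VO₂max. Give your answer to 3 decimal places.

n = 7, Σx = 508.8, Σy = 354.2, Σx² = 37071.92, Σy² = 18121.1, Σxy = 25838.5
nΣxy − ΣxΣy = 180869.5 − 180216.96 = 652.54
nΣx² − (Σx)² = 259503.44 − 258877.44 = 626; nΣy² − (Σy)² = 126847.7 − 125457.64 = 1390.06
r = 652.54 / √(626 × 1390.06) = 652.54 / 932.8331 ≈ 0.700

0.700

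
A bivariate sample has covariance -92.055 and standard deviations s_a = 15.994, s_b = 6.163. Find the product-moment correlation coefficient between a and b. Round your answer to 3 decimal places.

-0.934

r = Cov(a,b) / (s_a · s_b) = -92.055 / (15.994 × 6.163)
  = -92.055 / 98.5710 ≈ -0.934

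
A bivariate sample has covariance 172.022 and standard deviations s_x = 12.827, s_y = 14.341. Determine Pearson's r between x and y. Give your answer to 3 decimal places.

0.935

r = Cov(x,y) / (s_x · s_y) = 172.022 / (12.827 × 14.341)
  = 172.022 / 183.9520 ≈ 0.935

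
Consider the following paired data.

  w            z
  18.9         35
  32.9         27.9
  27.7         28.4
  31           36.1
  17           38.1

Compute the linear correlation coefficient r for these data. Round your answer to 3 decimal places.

n = 5, Σw = 127.5, Σz = 165.5, Σw² = 3456.91, Σz² = 5564.79, Σwz = 4132.89
nΣwz − ΣwΣz = 20664.45 − 21101.25 = -436.8
nΣw² − (Σw)² = 17284.55 − 16256.25 = 1028.3; nΣz² − (Σz)² = 27823.95 − 27390.25 = 433.7
r = -436.8 / √(1028.3 × 433.7) = -436.8 / 667.8126 ≈ -0.654

-0.654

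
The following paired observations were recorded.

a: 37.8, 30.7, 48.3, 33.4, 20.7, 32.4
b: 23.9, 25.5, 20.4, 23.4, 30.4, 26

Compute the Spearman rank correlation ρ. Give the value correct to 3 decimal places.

-0.886

Rank a: 5, 2, 6, 4, 1, 3
Rank b: 3, 4, 1, 2, 6, 5
d = rank(a) − rank(b): 2, -2, 5, 2, -5, -2; Σd² = 66
ρ = 1 − 6Σd² / [n(n²−1)] = 1 − 6×66 / (6×35) = 1 − 396/210 ≈ -0.886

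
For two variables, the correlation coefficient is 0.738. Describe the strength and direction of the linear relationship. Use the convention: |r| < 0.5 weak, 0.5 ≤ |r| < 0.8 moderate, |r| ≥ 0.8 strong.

moderate positive

r = 0.738 > 0 so the relationship is positive.
|r| = 0.738, which falls in the moderate range.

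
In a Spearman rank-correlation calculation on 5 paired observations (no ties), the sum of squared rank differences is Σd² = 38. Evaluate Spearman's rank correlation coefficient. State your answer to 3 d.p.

ρ = 1 − 6Σd² / [n(n²−1)] = 1 − 6×38 / (5×24)
  = 1 − 228/120 = 1 − 1.9000 ≈ -0.900

-0.900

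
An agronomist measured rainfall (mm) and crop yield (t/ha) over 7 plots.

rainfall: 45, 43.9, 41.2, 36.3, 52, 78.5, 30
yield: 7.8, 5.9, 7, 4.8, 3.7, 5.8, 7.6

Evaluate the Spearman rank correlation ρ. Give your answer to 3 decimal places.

Rank rainfall: 5, 4, 3, 2, 6, 7, 1
Rank yield: 7, 4, 5, 2, 1, 3, 6
d = rank(rainfall) − rank(yield): -2, 0, -2, 0, 5, 4, -5; Σd² = 74
ρ = 1 − 6Σd² / [n(n²−1)] = 1 − 6×74 / (7×48) = 1 − 444/336 ≈ -0.321

-0.321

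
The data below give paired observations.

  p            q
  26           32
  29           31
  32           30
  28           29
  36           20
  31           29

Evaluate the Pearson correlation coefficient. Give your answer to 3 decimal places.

n = 6, Σp = 182, Σq = 171, Σp² = 5582, Σq² = 4967, Σpq = 5122
nΣpq − ΣpΣq = 30732 − 31122 = -390
nΣp² − (Σp)² = 33492 − 33124 = 368; nΣq² − (Σq)² = 29802 − 29241 = 561
r = -390 / √(368 × 561) = -390 / 454.3655 ≈ -0.858

-0.858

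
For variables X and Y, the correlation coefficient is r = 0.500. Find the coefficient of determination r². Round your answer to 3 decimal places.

r² = (0.500)² = 0.250

0.250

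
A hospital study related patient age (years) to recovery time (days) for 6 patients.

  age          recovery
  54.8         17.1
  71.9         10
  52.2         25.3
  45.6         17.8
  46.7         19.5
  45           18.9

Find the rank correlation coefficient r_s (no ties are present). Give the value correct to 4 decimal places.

-0.4857

Rank age: 5, 6, 4, 2, 3, 1
Rank recovery: 2, 1, 6, 3, 5, 4
d = rank(age) − rank(recovery): 3, 5, -2, -1, -2, -3; Σd² = 52
ρ = 1 − 6Σd² / [n(n²−1)] = 1 − 6×52 / (6×35) = 1 − 312/210 ≈ -0.4857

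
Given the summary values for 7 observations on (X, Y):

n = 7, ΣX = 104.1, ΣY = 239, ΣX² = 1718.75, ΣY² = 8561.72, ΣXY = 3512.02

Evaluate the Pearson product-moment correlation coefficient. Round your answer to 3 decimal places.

-0.161

r = (nΣXY − ΣXΣY) / √[(nΣX² − (ΣX)²)(nΣY² − (ΣY)²)]
Numerator: 7×3512.02 − 104.1×239 = -295.76
Denominator: √[(12031.25 − 10836.81)(59932.04 − 57121)] = √[1194.44 × 2811.04] = 1832.3806
r = -295.76 / 1832.3806 ≈ -0.161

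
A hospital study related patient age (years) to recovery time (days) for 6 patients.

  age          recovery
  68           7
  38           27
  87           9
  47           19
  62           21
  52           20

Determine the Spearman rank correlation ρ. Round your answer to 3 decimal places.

Rank age: 5, 1, 6, 2, 4, 3
Rank recovery: 1, 6, 2, 3, 5, 4
d = rank(age) − rank(recovery): 4, -5, 4, -1, -1, -1; Σd² = 60
ρ = 1 − 6Σd² / [n(n²−1)] = 1 − 6×60 / (6×35) = 1 − 360/210 ≈ -0.714

-0.714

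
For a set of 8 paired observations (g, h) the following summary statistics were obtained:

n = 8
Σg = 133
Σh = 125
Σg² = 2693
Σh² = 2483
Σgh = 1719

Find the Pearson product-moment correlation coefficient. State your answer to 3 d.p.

-0.711

r = (nΣgh − ΣgΣh) / √[(nΣg² − (Σg)²)(nΣh² − (Σh)²)]
Numerator: 8×1719 − 133×125 = -2873
Denominator: √[(21544 − 17689)(19864 − 15625)] = √[3855 × 4239] = 4042.4429
r = -2873 / 4042.4429 ≈ -0.711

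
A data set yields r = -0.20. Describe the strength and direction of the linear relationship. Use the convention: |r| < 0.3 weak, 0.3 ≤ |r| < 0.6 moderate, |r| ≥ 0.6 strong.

r = -0.20 < 0 so the relationship is negative.
|r| = 0.20, which falls in the weak range.

weak negative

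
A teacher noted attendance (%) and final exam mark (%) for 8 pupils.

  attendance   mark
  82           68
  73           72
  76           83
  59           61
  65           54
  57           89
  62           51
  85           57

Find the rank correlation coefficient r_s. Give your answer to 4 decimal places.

-0.0952

Rank attendance: 7, 5, 6, 2, 4, 1, 3, 8
Rank mark: 5, 6, 7, 4, 2, 8, 1, 3
d = rank(attendance) − rank(mark): 2, -1, -1, -2, 2, -7, 2, 5; Σd² = 92
ρ = 1 − 6Σd² / [n(n²−1)] = 1 − 6×92 / (8×63) = 1 − 552/504 ≈ -0.0952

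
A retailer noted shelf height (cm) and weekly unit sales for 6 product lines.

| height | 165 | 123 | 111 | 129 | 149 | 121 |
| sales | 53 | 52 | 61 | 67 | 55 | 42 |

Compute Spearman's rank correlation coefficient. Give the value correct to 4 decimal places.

0.0857

Rank height: 6, 3, 1, 4, 5, 2
Rank sales: 3, 2, 5, 6, 4, 1
d = rank(height) − rank(sales): 3, 1, -4, -2, 1, 1; Σd² = 32
ρ = 1 − 6Σd² / [n(n²−1)] = 1 − 6×32 / (6×35) = 1 − 192/210 ≈ 0.0857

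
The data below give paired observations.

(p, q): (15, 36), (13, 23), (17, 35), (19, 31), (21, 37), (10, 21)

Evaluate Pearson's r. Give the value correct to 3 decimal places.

0.809

n = 6, Σp = 95, Σq = 183, Σp² = 1585, Σq² = 5821, Σpq = 3010
nΣpq − ΣpΣq = 18060 − 17385 = 675
nΣp² − (Σp)² = 9510 − 9025 = 485; nΣq² − (Σq)² = 34926 − 33489 = 1437
r = 675 / √(485 × 1437) = 675 / 834.8323 ≈ 0.809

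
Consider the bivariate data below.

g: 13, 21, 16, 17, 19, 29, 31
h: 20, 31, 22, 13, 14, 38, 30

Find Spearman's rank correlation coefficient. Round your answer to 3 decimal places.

Rank g: 1, 5, 2, 3, 4, 6, 7
Rank h: 3, 6, 4, 1, 2, 7, 5
d = rank(g) − rank(h): -2, -1, -2, 2, 2, -1, 2; Σd² = 22
ρ = 1 − 6Σd² / [n(n²−1)] = 1 − 6×22 / (7×48) = 1 − 132/336 ≈ 0.607

0.607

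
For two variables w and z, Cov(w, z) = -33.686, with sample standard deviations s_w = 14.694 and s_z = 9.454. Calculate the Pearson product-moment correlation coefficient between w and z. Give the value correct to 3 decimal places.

-0.242

r = Cov(w,z) / (s_w · s_z) = -33.686 / (14.694 × 9.454)
  = -33.686 / 138.9171 ≈ -0.242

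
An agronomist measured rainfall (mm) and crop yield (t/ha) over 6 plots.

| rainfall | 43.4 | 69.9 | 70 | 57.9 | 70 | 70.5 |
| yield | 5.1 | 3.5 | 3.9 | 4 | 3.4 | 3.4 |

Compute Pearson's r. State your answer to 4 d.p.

n = 6, Σx = 381.7, Σy = 23.3, Σx² = 24892.23, Σy² = 92.59, Σxy = 1448.29
nΣxy − ΣxΣy = 8689.74 − 8893.61 = -203.87
nΣx² − (Σx)² = 149353.38 − 145694.89 = 3658.49; nΣy² − (Σy)² = 555.54 − 542.89 = 12.65
r = -203.87 / √(3658.49 × 12.65) = -203.87 / 215.1276 ≈ -0.9477

-0.9477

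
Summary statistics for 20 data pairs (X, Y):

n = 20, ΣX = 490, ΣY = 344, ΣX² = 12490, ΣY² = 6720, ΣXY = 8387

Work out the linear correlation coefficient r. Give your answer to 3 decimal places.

r = (nΣXY − ΣXΣY) / √[(nΣX² − (ΣX)²)(nΣY² − (ΣY)²)]
Numerator: 20×8387 − 490×344 = -820
Denominator: √[(249800 − 240100)(134400 − 118336)] = √[9700 × 16064] = 12482.8202
r = -820 / 12482.8202 ≈ -0.066

-0.066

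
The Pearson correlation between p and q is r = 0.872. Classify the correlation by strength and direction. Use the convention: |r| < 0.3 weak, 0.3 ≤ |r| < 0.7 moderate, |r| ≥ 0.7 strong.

r = 0.872 > 0 so the relationship is positive.
|r| = 0.872, which falls in the strong range.

strong positive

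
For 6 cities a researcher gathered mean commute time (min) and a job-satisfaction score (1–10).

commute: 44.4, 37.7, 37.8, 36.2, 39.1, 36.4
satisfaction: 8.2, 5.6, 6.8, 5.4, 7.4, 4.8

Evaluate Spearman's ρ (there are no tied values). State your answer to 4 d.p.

Rank commute: 6, 3, 4, 1, 5, 2
Rank satisfaction: 6, 3, 4, 2, 5, 1
d = rank(commute) − rank(satisfaction): 0, 0, 0, -1, 0, 1; Σd² = 2
ρ = 1 − 6Σd² / [n(n²−1)] = 1 − 6×2 / (6×35) = 1 − 12/210 ≈ 0.9429

0.9429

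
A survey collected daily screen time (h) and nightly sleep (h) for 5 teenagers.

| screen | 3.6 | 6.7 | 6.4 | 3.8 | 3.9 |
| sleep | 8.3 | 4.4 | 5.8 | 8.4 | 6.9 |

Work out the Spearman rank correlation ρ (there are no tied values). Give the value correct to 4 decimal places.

-0.9000

Rank screen: 1, 5, 4, 2, 3
Rank sleep: 4, 1, 2, 5, 3
d = rank(screen) − rank(sleep): -3, 4, 2, -3, 0; Σd² = 38
ρ = 1 − 6Σd² / [n(n²−1)] = 1 − 6×38 / (5×24) = 1 − 228/120 ≈ -0.9000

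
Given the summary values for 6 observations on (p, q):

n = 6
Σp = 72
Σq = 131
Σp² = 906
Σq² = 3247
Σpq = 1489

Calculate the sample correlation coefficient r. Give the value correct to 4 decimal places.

r = (nΣpq − ΣpΣq) / √[(nΣp² − (Σp)²)(nΣq² − (Σq)²)]
Numerator: 6×1489 − 72×131 = -498
Denominator: √[(5436 − 5184)(19482 − 17161)] = √[252 × 2321] = 764.7823
r = -498 / 764.7823 ≈ -0.6512

-0.6512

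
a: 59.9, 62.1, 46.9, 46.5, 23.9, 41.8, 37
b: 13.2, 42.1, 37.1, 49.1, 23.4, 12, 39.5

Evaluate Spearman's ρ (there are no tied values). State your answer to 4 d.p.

Rank a: 6, 7, 5, 4, 1, 3, 2
Rank b: 2, 6, 4, 7, 3, 1, 5
d = rank(a) − rank(b): 4, 1, 1, -3, -2, 2, -3; Σd² = 44
ρ = 1 − 6Σd² / [n(n²−1)] = 1 − 6×44 / (7×48) = 1 − 264/336 ≈ 0.2143

0.2143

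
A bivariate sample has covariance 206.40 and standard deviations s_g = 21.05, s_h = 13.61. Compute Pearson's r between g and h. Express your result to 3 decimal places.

r = Cov(g,h) / (s_g · s_h) = 206.40 / (21.05 × 13.61)
  = 206.40 / 286.4905 ≈ 0.720

0.720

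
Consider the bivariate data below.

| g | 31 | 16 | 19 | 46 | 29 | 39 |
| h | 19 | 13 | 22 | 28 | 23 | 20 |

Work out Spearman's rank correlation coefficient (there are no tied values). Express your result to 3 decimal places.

0.543

Rank g: 4, 1, 2, 6, 3, 5
Rank h: 2, 1, 4, 6, 5, 3
d = rank(g) − rank(h): 2, 0, -2, 0, -2, 2; Σd² = 16
ρ = 1 − 6Σd² / [n(n²−1)] = 1 − 6×16 / (6×35) = 1 − 96/210 ≈ 0.543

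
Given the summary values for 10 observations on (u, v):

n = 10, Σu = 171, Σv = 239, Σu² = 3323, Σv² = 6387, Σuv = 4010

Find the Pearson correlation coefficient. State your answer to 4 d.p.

r = (nΣuv − ΣuΣv) / √[(nΣu² − (Σu)²)(nΣv² − (Σv)²)]
Numerator: 10×4010 − 171×239 = -769
Denominator: √[(33230 − 29241)(63870 − 57121)] = √[3989 × 6749] = 5188.6184
r = -769 / 5188.6184 ≈ -0.1482

-0.1482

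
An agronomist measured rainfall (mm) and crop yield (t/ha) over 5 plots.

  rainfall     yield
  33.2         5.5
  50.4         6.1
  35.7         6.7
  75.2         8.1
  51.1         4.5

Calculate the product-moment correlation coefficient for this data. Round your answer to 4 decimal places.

0.5606

n = 5, Σx = 245.6, Σy = 30.9, Σx² = 13183.14, Σy² = 198.21, Σxy = 1568.3
nΣxy − ΣxΣy = 7841.5 − 7589.04 = 252.46
nΣx² − (Σx)² = 65915.7 − 60319.36 = 5596.34; nΣy² − (Σy)² = 991.05 − 954.81 = 36.24
r = 252.46 / √(5596.34 × 36.24) = 252.46 / 450.3458 ≈ 0.5606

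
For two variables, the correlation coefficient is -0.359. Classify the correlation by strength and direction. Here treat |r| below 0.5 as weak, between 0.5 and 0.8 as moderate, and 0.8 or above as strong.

r = -0.359 < 0 so the relationship is negative.
|r| = 0.359, which falls in the weak range.

weak negative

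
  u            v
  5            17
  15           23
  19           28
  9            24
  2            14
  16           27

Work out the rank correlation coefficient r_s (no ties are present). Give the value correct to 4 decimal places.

Rank u: 2, 4, 6, 3, 1, 5
Rank v: 2, 3, 6, 4, 1, 5
d = rank(u) − rank(v): 0, 1, 0, -1, 0, 0; Σd² = 2
ρ = 1 − 6Σd² / [n(n²−1)] = 1 − 6×2 / (6×35) = 1 − 12/210 ≈ 0.9429

0.9429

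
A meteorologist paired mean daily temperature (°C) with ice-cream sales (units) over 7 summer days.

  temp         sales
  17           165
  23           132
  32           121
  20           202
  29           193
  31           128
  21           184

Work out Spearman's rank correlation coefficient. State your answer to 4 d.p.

Rank temp: 1, 4, 7, 2, 5, 6, 3
Rank sales: 4, 3, 1, 7, 6, 2, 5
d = rank(temp) − rank(sales): -3, 1, 6, -5, -1, 4, -2; Σd² = 92
ρ = 1 − 6Σd² / [n(n²−1)] = 1 − 6×92 / (7×48) = 1 − 552/336 ≈ -0.6429

-0.6429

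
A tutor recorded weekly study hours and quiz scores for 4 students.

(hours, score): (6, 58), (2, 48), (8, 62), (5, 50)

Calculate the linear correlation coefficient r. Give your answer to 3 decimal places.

n = 4, Σx = 21, Σy = 218, Σx² = 129, Σy² = 12012, Σxy = 1190
nΣxy − ΣxΣy = 4760 − 4578 = 182
nΣx² − (Σx)² = 516 − 441 = 75; nΣy² − (Σy)² = 48048 − 47524 = 524
r = 182 / √(75 × 524) = 182 / 198.2423 ≈ 0.918

0.918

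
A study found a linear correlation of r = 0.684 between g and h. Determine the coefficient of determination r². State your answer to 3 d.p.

0.468

r² = (0.684)² = 0.468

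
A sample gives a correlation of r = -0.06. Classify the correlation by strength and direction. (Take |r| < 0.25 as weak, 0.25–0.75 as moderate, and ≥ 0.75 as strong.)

r = -0.06 < 0 so the relationship is negative.
|r| = 0.06, which falls in the weak range.

weak negative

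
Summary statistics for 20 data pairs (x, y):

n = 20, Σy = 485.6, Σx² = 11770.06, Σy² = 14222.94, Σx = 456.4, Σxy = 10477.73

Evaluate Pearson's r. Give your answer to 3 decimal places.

-0.332

r = (nΣxy − ΣxΣy) / √[(nΣx² − (Σx)²)(nΣy² − (Σy)²)]
Numerator: 20×10477.73 − 456.4×485.6 = -12073.24
Denominator: √[(235401.2 − 208300.96)(284458.8 − 235807.36)] = √[27100.24 × 48651.44] = 36310.6830
r = -12073.24 / 36310.6830 ≈ -0.332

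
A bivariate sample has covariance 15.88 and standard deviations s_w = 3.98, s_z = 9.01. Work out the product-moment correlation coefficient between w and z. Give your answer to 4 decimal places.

r = Cov(w,z) / (s_w · s_z) = 15.88 / (3.98 × 9.01)
  = 15.88 / 35.8598 ≈ 0.4428

0.4428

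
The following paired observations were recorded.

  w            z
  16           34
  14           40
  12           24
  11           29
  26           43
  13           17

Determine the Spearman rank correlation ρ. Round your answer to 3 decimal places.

Rank w: 5, 4, 2, 1, 6, 3
Rank z: 4, 5, 2, 3, 6, 1
d = rank(w) − rank(z): 1, -1, 0, -2, 0, 2; Σd² = 10
ρ = 1 − 6Σd² / [n(n²−1)] = 1 − 6×10 / (6×35) = 1 − 60/210 ≈ 0.714

0.714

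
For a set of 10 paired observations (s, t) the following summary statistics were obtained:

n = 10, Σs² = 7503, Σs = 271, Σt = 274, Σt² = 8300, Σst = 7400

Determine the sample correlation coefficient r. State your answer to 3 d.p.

r = (nΣst − ΣsΣt) / √[(nΣs² − (Σs)²)(nΣt² − (Σt)²)]
Numerator: 10×7400 − 271×274 = -254
Denominator: √[(75030 − 73441)(83000 − 75076)] = √[1589 × 7924] = 3548.4132
r = -254 / 3548.4132 ≈ -0.072

-0.072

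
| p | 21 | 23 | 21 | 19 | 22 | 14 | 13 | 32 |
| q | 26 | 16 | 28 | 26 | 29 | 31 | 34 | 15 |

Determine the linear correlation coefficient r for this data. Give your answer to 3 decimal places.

-0.853

n = 8, Σp = 165, Σq = 205, Σp² = 3645, Σq² = 5575, Σpq = 3990
nΣpq − ΣpΣq = 31920 − 33825 = -1905
nΣp² − (Σp)² = 29160 − 27225 = 1935; nΣq² − (Σq)² = 44600 − 42025 = 2575
r = -1905 / √(1935 × 2575) = -1905 / 2232.1794 ≈ -0.853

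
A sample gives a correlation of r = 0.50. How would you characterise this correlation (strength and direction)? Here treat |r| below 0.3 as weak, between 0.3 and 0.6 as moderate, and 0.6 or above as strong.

r = 0.50 > 0 so the relationship is positive.
|r| = 0.50, which falls in the moderate range.

moderate positive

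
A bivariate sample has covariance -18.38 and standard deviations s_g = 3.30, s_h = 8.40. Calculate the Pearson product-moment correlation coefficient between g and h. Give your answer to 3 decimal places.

r = Cov(g,h) / (s_g · s_h) = -18.38 / (3.30 × 8.40)
  = -18.38 / 27.7200 ≈ -0.663

-0.663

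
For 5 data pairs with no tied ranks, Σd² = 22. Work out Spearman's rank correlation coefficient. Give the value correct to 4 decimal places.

-0.1000

ρ = 1 − 6Σd² / [n(n²−1)] = 1 − 6×22 / (5×24)
  = 1 − 132/120 = 1 − 1.10000 ≈ -0.1000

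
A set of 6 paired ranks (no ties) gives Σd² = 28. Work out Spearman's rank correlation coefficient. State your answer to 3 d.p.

ρ = 1 − 6Σd² / [n(n²−1)] = 1 − 6×28 / (6×35)
  = 1 − 168/210 = 1 − 0.8000 ≈ 0.200

0.200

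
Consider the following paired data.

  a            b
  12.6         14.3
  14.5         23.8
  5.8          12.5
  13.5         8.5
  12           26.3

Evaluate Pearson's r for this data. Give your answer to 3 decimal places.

0.294

n = 5, Σa = 58.4, Σb = 85.4, Σa² = 728.9, Σb² = 1691.12, Σab = 1028.13
nΣab − ΣaΣb = 5140.65 − 4987.36 = 153.29
nΣa² − (Σa)² = 3644.5 − 3410.56 = 233.94; nΣb² − (Σb)² = 8455.6 − 7293.16 = 1162.44
r = 153.29 / √(233.94 × 1162.44) = 153.29 / 521.4798 ≈ 0.294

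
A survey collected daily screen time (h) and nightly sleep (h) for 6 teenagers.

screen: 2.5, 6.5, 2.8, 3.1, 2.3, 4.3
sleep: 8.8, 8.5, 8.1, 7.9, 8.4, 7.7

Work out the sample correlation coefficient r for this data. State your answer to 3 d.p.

-0.051

n = 6, Σx = 21.5, Σy = 49.4, Σx² = 89.73, Σy² = 407.56, Σxy = 176.85
nΣxy − ΣxΣy = 1061.1 − 1062.1 = -1
nΣx² − (Σx)² = 538.38 − 462.25 = 76.13; nΣy² − (Σy)² = 2445.36 − 2440.36 = 5
r = -1 / √(76.13 × 5) = -1 / 19.5103 ≈ -0.051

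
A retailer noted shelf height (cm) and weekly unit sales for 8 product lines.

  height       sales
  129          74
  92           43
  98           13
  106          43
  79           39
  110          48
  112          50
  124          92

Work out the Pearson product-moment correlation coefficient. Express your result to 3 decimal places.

n = 8, Σx = 850, Σy = 402, Σx² = 92206, Σy² = 24132, Σxy = 44703
nΣxy − ΣxΣy = 357624 − 341700 = 15924
nΣx² − (Σx)² = 737648 − 722500 = 15148; nΣy² − (Σy)² = 193056 − 161604 = 31452
r = 15924 / √(15148 × 31452) = 15924 / 21827.3887 ≈ 0.730

0.730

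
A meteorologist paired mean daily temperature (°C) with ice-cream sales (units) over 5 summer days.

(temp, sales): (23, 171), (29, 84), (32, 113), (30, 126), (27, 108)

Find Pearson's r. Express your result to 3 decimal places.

-0.672

n = 5, Σx = 141, Σy = 602, Σx² = 4023, Σy² = 76606, Σxy = 16681
nΣxy − ΣxΣy = 83405 − 84882 = -1477
nΣx² − (Σx)² = 20115 − 19881 = 234; nΣy² − (Σy)² = 383030 − 362404 = 20626
r = -1477 / √(234 × 20626) = -1477 / 2196.9260 ≈ -0.672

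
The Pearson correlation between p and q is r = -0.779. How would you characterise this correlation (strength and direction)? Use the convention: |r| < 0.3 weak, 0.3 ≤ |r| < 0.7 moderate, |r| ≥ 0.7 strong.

strong negative

r = -0.779 < 0 so the relationship is negative.
|r| = 0.779, which falls in the strong range.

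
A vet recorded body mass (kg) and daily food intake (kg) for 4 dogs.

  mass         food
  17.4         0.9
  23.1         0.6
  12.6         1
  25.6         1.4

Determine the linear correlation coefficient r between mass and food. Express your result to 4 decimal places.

0.2123

n = 4, Σx = 78.7, Σy = 3.9, Σx² = 1650.49, Σy² = 4.13, Σxy = 77.96
nΣxy − ΣxΣy = 311.84 − 306.93 = 4.91
nΣx² − (Σx)² = 6601.96 − 6193.69 = 408.27; nΣy² − (Σy)² = 16.52 − 15.21 = 1.31
r = 4.91 / √(408.27 × 1.31) = 4.91 / 23.1265 ≈ 0.2123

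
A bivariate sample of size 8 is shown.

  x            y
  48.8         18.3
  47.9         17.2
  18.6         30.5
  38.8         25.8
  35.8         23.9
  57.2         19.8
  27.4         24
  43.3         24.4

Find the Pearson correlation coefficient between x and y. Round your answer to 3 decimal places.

n = 8, Σx = 317.8, Σy = 183.9, Σx² = 13706.38, Σy² = 4361.23, Σxy = 6987.56
nΣxy − ΣxΣy = 55900.48 − 58443.42 = -2542.94
nΣx² − (Σx)² = 109651.04 − 100996.84 = 8654.2; nΣy² − (Σy)² = 34889.84 − 33819.21 = 1070.63
r = -2542.94 / √(8654.2 × 1070.63) = -2542.94 / 3043.9195 ≈ -0.835

-0.835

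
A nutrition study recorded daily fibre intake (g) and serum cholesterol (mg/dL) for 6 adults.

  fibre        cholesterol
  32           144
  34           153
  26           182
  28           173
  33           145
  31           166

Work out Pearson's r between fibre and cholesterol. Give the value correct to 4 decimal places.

n = 6, Σx = 184, Σy = 963, Σx² = 5690, Σy² = 155779, Σxy = 29317
nΣxy − ΣxΣy = 175902 − 177192 = -1290
nΣx² − (Σx)² = 34140 − 33856 = 284; nΣy² − (Σy)² = 934674 − 927369 = 7305
r = -1290 / √(284 × 7305) = -1290 / 1440.3541 ≈ -0.8956

-0.8956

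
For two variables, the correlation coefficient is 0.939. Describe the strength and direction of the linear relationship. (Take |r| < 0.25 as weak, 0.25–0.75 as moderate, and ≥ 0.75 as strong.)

strong positive

r = 0.939 > 0 so the relationship is positive.
|r| = 0.939, which falls in the strong range.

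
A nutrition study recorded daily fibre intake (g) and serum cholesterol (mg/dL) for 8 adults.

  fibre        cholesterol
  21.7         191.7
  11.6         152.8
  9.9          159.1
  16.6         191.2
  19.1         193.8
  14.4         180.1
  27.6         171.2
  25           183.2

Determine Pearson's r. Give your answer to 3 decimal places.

n = 8, Σx = 145.9, Σy = 1423.1, Σx² = 2937.95, Σy² = 254833.11, Σxy = 26281.52
nΣxy − ΣxΣy = 210252.16 − 207630.29 = 2621.87
nΣx² − (Σx)² = 23503.6 − 21286.81 = 2216.79; nΣy² − (Σy)² = 2038664.88 − 2025213.61 = 13451.27
r = 2621.87 / √(2216.79 × 13451.27) = 2621.87 / 5460.6447 ≈ 0.480

0.480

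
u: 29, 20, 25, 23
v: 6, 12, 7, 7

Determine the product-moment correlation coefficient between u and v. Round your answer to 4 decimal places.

-0.8478

n = 4, Σu = 97, Σv = 32, Σu² = 2395, Σv² = 278, Σuv = 750
nΣuv − ΣuΣv = 3000 − 3104 = -104
nΣu² − (Σu)² = 9580 − 9409 = 171; nΣv² − (Σv)² = 1112 − 1024 = 88
r = -104 / √(171 × 88) = -104 / 122.6703 ≈ -0.8478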